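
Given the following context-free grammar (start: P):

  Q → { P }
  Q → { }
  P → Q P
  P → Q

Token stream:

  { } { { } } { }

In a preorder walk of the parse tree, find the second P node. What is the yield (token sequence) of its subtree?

[P [Q { }] [P [Q { [P [Q { }]] }] [P [Q { }]]]]

{ { } } { }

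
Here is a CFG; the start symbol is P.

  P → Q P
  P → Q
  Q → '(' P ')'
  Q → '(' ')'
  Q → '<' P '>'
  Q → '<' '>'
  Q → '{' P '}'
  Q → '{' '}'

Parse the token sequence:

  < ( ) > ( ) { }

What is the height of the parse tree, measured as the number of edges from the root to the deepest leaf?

4

[P [Q < [P [Q ( )]] >] [P [Q ( )] [P [Q { }]]]]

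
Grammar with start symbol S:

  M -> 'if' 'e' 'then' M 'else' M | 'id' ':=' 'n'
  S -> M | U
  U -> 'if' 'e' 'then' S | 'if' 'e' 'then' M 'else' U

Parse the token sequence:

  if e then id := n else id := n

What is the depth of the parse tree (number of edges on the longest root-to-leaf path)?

[S [M if e then [M id := n] else [M id := n]]]

3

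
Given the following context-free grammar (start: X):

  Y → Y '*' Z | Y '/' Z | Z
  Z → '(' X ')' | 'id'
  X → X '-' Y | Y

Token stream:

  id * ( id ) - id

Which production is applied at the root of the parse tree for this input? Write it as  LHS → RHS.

X → X '-' Y

[X [X [Y [Y [Z id]] * [Z ( [X [Y [Z id]]] )]]] - [Y [Z id]]]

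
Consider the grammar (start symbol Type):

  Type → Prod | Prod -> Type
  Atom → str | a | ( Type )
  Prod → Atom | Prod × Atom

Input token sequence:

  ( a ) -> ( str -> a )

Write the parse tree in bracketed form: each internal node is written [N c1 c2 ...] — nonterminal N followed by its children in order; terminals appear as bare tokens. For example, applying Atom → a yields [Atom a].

[Type [Prod [Atom ( [Type [Prod [Atom a]]] )]] -> [Type [Prod [Atom ( [Type [Prod [Atom str]] -> [Type [Prod [Atom a]]]] )]]]]

Type
Prod -> Type
Atom -> Type
( Type ) -> Type
( Prod ) -> Type
( Atom ) -> Type
( a ) -> Type
( a ) -> Prod
( a ) -> Atom
( a ) -> ( Type )
( a ) -> ( Prod -> Type )
( a ) -> ( Atom -> Type )
( a ) -> ( str -> Type )
( a ) -> ( str -> Prod )
( a ) -> ( str -> Atom )
( a ) -> ( str -> a )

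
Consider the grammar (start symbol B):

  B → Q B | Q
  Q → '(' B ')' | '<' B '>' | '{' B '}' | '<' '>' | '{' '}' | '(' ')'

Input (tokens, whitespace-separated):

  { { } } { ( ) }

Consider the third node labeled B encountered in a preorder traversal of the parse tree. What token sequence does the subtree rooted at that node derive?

{ ( ) }

[B [Q { [B [Q { }]] }] [B [Q { [B [Q ( )]] }]]]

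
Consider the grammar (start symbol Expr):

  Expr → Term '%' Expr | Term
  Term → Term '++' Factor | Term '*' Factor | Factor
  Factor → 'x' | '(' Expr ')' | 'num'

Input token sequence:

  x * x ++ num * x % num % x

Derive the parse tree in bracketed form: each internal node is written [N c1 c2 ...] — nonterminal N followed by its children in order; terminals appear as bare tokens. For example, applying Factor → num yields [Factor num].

[Expr [Term [Term [Term [Term [Factor x]] * [Factor x]] ++ [Factor num]] * [Factor x]] % [Expr [Term [Factor num]] % [Expr [Term [Factor x]]]]]

Expr
Term % Expr
Term * Factor % Expr
Term ++ Factor * Factor % Expr
Term * Factor ++ Factor * Factor % Expr
Factor * Factor ++ Factor * Factor % Expr
x * Factor ++ Factor * Factor % Expr
x * x ++ Factor * Factor % Expr
x * x ++ num * Factor % Expr
x * x ++ num * x % Expr
x * x ++ num * x % Term % Expr
x * x ++ num * x % Factor % Expr
x * x ++ num * x % num % Expr
x * x ++ num * x % num % Term
x * x ++ num * x % num % Factor
x * x ++ num * x % num % x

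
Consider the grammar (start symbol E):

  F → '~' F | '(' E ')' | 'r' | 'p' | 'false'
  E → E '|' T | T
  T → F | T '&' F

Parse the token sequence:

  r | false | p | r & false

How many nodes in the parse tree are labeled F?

[E [E [E [E [T [F r]]] | [T [F false]]] | [T [F p]]] | [T [T [F r]] & [F false]]]

5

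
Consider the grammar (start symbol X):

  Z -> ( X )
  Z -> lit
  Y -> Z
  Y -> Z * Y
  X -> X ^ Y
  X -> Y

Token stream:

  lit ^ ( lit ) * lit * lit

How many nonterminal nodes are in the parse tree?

13

[X [X [Y [Z lit]]] ^ [Y [Z ( [X [Y [Z lit]]] )] * [Y [Z lit] * [Y [Z lit]]]]]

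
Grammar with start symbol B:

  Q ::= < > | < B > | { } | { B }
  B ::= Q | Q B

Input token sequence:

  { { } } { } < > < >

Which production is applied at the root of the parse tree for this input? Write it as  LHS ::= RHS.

[B [Q { [B [Q { }]] }] [B [Q { }] [B [Q < >] [B [Q < >]]]]]

B ::= Q B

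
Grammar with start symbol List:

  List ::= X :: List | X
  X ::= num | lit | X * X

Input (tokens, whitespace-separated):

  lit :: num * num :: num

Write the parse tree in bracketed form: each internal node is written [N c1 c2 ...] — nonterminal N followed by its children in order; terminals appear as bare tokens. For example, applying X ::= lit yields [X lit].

[List [X lit] :: [List [X [X num] * [X num]] :: [List [X num]]]]

List
X :: List
lit :: List
lit :: X :: List
lit :: X * X :: List
lit :: num * X :: List
lit :: num * num :: List
lit :: num * num :: X
lit :: num * num :: num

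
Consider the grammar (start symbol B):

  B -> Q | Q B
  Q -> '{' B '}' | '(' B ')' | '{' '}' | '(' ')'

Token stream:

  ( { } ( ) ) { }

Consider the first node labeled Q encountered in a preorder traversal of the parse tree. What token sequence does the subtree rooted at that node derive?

[B [Q ( [B [Q { }] [B [Q ( )]]] )] [B [Q { }]]]

( { } ( ) )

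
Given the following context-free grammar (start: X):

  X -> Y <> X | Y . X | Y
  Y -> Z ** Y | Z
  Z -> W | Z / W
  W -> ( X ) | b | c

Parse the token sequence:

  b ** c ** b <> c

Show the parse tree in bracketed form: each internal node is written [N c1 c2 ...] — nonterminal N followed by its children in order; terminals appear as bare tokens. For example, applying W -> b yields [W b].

X
Y <> X
Z ** Y <> X
W ** Y <> X
b ** Y <> X
b ** Z ** Y <> X
b ** W ** Y <> X
b ** c ** Y <> X
b ** c ** Z <> X
b ** c ** W <> X
b ** c ** b <> X
b ** c ** b <> Y
b ** c ** b <> Z
b ** c ** b <> W
b ** c ** b <> c

[X [Y [Z [W b]] ** [Y [Z [W c]] ** [Y [Z [W b]]]]] <> [X [Y [Z [W c]]]]]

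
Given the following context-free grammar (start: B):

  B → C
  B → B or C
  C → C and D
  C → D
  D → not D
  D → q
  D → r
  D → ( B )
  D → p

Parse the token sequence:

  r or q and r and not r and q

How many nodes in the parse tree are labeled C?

5

[B [B [C [D r]]] or [C [C [C [C [D q]] and [D r]] and [D not [D r]]] and [D q]]]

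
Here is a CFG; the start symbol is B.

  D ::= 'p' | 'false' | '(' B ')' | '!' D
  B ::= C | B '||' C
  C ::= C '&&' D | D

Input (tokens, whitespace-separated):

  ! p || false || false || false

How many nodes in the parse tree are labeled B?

4

[B [B [B [B [C [D ! [D p]]]] || [C [D false]]] || [C [D false]]] || [C [D false]]]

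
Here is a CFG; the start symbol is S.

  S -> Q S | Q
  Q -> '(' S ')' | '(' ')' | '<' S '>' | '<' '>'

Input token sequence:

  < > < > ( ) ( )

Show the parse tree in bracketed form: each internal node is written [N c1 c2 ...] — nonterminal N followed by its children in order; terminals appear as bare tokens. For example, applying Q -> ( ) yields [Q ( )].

S
Q S
< > S
< > Q S
< > < > S
< > < > Q S
< > < > ( ) S
< > < > ( ) Q
< > < > ( ) ( )

[S [Q < >] [S [Q < >] [S [Q ( )] [S [Q ( )]]]]]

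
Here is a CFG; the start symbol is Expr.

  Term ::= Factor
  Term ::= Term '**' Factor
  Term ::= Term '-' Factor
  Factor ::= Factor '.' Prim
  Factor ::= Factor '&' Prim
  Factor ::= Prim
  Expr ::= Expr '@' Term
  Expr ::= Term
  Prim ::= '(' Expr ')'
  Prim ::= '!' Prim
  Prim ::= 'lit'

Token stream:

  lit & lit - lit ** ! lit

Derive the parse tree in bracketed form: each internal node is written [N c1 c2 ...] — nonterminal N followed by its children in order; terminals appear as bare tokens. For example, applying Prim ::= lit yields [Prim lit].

Expr
Term
Term ** Factor
Term - Factor ** Factor
Factor - Factor ** Factor
Factor & Prim - Factor ** Factor
Prim & Prim - Factor ** Factor
lit & Prim - Factor ** Factor
lit & lit - Factor ** Factor
lit & lit - Prim ** Factor
lit & lit - lit ** Factor
lit & lit - lit ** Prim
lit & lit - lit ** ! Prim
lit & lit - lit ** ! lit

[Expr [Term [Term [Term [Factor [Factor [Prim lit]] & [Prim lit]]] - [Factor [Prim lit]]] ** [Factor [Prim ! [Prim lit]]]]]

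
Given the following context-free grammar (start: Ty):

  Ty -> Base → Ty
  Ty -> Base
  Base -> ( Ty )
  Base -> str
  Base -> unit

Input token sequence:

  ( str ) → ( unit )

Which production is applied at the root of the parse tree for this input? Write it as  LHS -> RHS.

[Ty [Base ( [Ty [Base str]] )] → [Ty [Base ( [Ty [Base unit]] )]]]

Ty -> Base → Ty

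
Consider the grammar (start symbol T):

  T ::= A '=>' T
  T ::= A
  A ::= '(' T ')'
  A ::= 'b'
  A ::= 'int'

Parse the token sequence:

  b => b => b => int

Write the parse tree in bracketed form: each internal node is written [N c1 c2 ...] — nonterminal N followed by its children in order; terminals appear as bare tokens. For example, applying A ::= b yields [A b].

[T [A b] => [T [A b] => [T [A b] => [T [A int]]]]]

T
A => T
b => T
b => A => T
b => b => T
b => b => A => T
b => b => b => T
b => b => b => A
b => b => b => int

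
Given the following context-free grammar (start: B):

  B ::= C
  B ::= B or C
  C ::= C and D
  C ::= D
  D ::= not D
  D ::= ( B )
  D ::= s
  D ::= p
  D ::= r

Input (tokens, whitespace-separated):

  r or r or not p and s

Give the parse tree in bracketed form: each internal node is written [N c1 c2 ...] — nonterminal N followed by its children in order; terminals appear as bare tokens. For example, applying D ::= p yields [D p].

B
B or C
B or C or C
C or C or C
D or C or C
r or C or C
r or D or C
r or r or C
r or r or C and D
r or r or D and D
r or r or not D and D
r or r or not p and D
r or r or not p and s

[B [B [B [C [D r]]] or [C [D r]]] or [C [C [D not [D p]]] and [D s]]]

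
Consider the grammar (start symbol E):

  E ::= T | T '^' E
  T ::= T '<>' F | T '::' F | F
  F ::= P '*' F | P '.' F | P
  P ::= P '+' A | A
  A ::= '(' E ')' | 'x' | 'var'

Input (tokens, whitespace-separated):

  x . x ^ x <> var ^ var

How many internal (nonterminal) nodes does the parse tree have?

[E [T [F [P [A x]] . [F [P [A x]]]]] ^ [E [T [T [F [P [A x]]]] <> [F [P [A var]]]] ^ [E [T [F [P [A var]]]]]]]

22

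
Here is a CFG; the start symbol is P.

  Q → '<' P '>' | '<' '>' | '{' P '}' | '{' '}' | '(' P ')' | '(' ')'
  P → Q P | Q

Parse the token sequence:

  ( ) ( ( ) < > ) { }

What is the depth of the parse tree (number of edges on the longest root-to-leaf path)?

[P [Q ( )] [P [Q ( [P [Q ( )] [P [Q < >]]] )] [P [Q { }]]]]

6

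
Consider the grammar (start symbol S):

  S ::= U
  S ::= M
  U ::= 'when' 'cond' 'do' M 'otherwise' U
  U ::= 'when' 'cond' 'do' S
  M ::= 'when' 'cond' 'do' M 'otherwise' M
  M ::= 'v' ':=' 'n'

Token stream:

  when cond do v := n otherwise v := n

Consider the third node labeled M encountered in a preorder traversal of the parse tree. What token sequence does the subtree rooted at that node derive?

[S [M when cond do [M v := n] otherwise [M v := n]]]

v := n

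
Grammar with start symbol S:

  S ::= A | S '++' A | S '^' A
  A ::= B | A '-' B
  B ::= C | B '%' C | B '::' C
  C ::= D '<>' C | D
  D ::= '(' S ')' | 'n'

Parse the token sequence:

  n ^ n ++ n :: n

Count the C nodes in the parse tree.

[S [S [S [A [B [C [D n]]]]] ^ [A [B [C [D n]]]]] ++ [A [B [B [C [D n]]] :: [C [D n]]]]]

4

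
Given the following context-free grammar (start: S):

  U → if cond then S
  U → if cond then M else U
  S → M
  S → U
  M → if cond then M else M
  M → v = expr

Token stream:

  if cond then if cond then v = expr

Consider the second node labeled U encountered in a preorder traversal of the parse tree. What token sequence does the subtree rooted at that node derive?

if cond then v = expr

[S [U if cond then [S [U if cond then [S [M v = expr]]]]]]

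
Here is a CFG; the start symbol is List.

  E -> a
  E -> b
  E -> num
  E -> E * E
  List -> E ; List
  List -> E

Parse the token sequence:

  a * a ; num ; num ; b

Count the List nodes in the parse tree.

4

[List [E [E a] * [E a]] ; [List [E num] ; [List [E num] ; [List [E b]]]]]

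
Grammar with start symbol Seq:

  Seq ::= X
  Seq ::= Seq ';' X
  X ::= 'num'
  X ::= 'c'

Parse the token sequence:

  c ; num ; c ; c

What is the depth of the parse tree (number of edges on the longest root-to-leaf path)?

5

[Seq [Seq [Seq [Seq [X c]] ; [X num]] ; [X c]] ; [X c]]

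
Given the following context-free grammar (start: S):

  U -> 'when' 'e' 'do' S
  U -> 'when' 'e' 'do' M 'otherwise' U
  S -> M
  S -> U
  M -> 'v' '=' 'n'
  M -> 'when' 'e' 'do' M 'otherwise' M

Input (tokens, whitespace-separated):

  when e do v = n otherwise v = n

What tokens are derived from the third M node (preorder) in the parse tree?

[S [M when e do [M v = n] otherwise [M v = n]]]

v = n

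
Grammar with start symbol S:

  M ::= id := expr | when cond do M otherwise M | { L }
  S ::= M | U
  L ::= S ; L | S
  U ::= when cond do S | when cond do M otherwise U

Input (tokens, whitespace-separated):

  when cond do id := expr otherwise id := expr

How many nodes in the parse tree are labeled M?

[S [M when cond do [M id := expr] otherwise [M id := expr]]]

3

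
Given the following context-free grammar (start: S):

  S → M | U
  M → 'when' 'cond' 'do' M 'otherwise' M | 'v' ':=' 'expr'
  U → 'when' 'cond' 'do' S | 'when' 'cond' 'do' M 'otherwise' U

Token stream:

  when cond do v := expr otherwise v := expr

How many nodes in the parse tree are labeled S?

[S [M when cond do [M v := expr] otherwise [M v := expr]]]

1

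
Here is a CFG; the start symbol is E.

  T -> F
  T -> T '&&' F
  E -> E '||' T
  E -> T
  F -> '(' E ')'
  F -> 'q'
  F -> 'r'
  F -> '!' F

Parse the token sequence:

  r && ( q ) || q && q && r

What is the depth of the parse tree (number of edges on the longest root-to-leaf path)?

[E [E [T [T [F r]] && [F ( [E [T [F q]]] )]]] || [T [T [T [F q]] && [F q]] && [F r]]]

7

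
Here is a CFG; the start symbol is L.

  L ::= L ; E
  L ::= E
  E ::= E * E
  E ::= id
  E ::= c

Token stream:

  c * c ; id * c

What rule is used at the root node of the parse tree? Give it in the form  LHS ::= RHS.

[L [L [E [E c] * [E c]]] ; [E [E id] * [E c]]]

L ::= L ; E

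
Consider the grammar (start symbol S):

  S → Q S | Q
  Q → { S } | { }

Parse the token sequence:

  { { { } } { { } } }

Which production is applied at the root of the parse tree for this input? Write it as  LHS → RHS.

S → Q

[S [Q { [S [Q { [S [Q { }]] }] [S [Q { [S [Q { }]] }]]] }]]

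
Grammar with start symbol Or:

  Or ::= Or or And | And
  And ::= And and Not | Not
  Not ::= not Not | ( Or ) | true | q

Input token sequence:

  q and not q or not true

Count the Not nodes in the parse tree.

5

[Or [Or [And [And [Not q]] and [Not not [Not q]]]] or [And [Not not [Not true]]]]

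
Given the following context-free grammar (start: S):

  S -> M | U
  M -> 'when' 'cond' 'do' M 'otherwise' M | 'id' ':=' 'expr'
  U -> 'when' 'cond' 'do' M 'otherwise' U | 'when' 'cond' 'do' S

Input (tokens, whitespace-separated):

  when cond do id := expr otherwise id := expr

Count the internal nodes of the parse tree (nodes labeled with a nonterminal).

4

[S [M when cond do [M id := expr] otherwise [M id := expr]]]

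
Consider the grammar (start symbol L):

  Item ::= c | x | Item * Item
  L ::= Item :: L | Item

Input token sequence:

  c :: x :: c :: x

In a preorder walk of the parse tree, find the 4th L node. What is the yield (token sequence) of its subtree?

x

[L [Item c] :: [L [Item x] :: [L [Item c] :: [L [Item x]]]]]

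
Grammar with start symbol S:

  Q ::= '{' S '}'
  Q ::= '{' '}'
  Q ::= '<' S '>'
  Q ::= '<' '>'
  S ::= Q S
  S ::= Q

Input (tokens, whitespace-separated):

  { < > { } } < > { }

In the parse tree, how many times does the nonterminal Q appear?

[S [Q { [S [Q < >] [S [Q { }]]] }] [S [Q < >] [S [Q { }]]]]

5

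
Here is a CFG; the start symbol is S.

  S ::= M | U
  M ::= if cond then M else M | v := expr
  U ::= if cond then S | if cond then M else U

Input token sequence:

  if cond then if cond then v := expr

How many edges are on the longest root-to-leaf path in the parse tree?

6

[S [U if cond then [S [U if cond then [S [M v := expr]]]]]]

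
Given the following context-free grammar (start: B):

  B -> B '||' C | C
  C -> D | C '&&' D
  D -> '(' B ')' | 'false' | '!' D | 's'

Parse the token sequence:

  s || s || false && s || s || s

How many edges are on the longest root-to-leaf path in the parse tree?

[B [B [B [B [B [C [D s]]] || [C [D s]]] || [C [C [D false]] && [D s]]] || [C [D s]]] || [C [D s]]]

7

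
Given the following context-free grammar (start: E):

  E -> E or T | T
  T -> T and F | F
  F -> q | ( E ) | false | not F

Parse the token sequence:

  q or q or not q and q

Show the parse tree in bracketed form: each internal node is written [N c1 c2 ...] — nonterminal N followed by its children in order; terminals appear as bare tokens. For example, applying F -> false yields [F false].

[E [E [E [T [F q]]] or [T [F q]]] or [T [T [F not [F q]]] and [F q]]]

E
E or T
E or T or T
T or T or T
F or T or T
q or T or T
q or F or T
q or q or T
q or q or T and F
q or q or F and F
q or q or not F and F
q or q or not q and F
q or q or not q and q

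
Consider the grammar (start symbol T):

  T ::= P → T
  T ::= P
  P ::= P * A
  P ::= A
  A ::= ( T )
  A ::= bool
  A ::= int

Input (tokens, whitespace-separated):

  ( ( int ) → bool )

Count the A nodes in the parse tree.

4

[T [P [A ( [T [P [A ( [T [P [A int]]] )]] → [T [P [A bool]]]] )]]]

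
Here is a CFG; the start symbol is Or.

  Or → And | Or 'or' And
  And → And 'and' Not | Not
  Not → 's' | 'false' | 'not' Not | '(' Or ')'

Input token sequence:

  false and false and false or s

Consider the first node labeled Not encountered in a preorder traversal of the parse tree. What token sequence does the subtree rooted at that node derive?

[Or [Or [And [And [And [Not false]] and [Not false]] and [Not false]]] or [And [Not s]]]

false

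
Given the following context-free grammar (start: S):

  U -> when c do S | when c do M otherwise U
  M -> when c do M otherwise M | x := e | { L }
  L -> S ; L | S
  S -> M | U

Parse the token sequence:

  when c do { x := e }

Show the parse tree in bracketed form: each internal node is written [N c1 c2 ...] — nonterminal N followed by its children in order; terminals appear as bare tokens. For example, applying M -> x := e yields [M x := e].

S
U
when c do S
when c do M
when c do { L }
when c do { S }
when c do { M }
when c do { x := e }

[S [U when c do [S [M { [L [S [M x := e]]] }]]]]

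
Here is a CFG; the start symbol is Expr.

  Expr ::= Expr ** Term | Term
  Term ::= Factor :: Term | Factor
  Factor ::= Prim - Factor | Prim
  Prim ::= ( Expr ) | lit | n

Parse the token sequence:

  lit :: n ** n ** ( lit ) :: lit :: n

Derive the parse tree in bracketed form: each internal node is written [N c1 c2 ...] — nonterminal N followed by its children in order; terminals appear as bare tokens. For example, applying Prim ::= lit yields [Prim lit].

[Expr [Expr [Expr [Term [Factor [Prim lit]] :: [Term [Factor [Prim n]]]]] ** [Term [Factor [Prim n]]]] ** [Term [Factor [Prim ( [Expr [Term [Factor [Prim lit]]]] )]] :: [Term [Factor [Prim lit]] :: [Term [Factor [Prim n]]]]]]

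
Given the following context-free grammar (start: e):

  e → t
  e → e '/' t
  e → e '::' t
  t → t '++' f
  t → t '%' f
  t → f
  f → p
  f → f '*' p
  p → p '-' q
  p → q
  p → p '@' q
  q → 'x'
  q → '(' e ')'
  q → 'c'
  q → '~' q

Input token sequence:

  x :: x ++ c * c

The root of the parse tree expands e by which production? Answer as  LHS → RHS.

e → e '::' t

[e [e [t [f [p [q x]]]]] :: [t [t [f [p [q x]]]] ++ [f [f [p [q c]]] * [p [q c]]]]]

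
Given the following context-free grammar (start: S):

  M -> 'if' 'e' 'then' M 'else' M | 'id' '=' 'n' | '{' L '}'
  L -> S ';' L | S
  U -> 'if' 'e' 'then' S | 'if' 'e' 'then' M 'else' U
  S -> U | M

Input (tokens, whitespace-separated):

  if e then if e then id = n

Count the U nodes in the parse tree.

2

[S [U if e then [S [U if e then [S [M id = n]]]]]]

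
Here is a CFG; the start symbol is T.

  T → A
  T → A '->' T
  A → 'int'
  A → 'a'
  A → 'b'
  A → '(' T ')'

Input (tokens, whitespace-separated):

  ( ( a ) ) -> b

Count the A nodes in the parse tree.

4

[T [A ( [T [A ( [T [A a]] )]] )] -> [T [A b]]]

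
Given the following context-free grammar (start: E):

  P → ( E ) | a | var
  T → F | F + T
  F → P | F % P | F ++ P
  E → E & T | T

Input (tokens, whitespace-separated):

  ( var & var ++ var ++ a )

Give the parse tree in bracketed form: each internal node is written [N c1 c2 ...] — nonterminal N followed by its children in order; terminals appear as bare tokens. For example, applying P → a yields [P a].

E
T
F
P
( E )
( E & T )
( T & T )
( F & T )
( P & T )
( var & T )
( var & F )
( var & F ++ P )
( var & F ++ P ++ P )
( var & P ++ P ++ P )
( var & var ++ P ++ P )
( var & var ++ var ++ P )
( var & var ++ var ++ a )

[E [T [F [P ( [E [E [T [F [P var]]]] & [T [F [F [F [P var]] ++ [P var]] ++ [P a]]]] )]]]]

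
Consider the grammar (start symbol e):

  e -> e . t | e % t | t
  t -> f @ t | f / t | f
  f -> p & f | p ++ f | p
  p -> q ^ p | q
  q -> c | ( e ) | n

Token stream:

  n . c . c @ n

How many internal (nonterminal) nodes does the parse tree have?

[e [e [e [t [f [p [q n]]]]] . [t [f [p [q c]]]]] . [t [f [p [q c]]] @ [t [f [p [q n]]]]]]

19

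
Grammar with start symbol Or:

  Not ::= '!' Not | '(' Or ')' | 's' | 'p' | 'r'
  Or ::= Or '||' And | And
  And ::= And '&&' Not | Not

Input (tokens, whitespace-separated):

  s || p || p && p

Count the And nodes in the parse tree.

4

[Or [Or [Or [And [Not s]]] || [And [Not p]]] || [And [And [Not p]] && [Not p]]]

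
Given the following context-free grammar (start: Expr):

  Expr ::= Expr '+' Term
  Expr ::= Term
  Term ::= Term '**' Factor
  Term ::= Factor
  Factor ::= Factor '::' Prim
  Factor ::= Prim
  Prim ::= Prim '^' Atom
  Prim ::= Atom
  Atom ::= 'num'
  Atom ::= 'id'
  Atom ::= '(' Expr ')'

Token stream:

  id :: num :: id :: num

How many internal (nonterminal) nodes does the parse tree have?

[Expr [Term [Factor [Factor [Factor [Factor [Prim [Atom id]]] :: [Prim [Atom num]]] :: [Prim [Atom id]]] :: [Prim [Atom num]]]]]

14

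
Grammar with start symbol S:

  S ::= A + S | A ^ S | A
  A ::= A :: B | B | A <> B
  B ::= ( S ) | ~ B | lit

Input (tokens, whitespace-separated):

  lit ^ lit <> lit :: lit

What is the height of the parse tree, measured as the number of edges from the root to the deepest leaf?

[S [A [B lit]] ^ [S [A [A [A [B lit]] <> [B lit]] :: [B lit]]]]

6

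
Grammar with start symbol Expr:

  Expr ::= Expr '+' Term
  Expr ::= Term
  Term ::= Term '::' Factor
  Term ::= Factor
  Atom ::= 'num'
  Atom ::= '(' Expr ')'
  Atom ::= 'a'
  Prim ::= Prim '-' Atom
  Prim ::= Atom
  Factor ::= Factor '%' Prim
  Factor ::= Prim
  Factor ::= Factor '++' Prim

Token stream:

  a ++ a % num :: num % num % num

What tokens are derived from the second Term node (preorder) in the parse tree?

a ++ a % num

[Expr [Term [Term [Factor [Factor [Factor [Prim [Atom a]]] ++ [Prim [Atom a]]] % [Prim [Atom num]]]] :: [Factor [Factor [Factor [Prim [Atom num]]] % [Prim [Atom num]]] % [Prim [Atom num]]]]]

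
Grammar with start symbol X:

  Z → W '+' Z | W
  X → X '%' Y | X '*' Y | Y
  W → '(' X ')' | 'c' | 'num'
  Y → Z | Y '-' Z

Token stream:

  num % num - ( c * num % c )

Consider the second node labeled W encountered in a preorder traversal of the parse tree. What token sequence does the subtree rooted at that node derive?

num

[X [X [Y [Z [W num]]]] % [Y [Y [Z [W num]]] - [Z [W ( [X [X [X [Y [Z [W c]]]] * [Y [Z [W num]]]] % [Y [Z [W c]]]] )]]]]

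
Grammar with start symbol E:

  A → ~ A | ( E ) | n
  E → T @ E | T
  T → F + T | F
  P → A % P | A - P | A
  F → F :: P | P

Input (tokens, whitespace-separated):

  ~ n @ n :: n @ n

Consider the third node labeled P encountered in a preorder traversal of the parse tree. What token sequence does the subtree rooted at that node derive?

n

[E [T [F [P [A ~ [A n]]]]] @ [E [T [F [F [P [A n]]] :: [P [A n]]]] @ [E [T [F [P [A n]]]]]]]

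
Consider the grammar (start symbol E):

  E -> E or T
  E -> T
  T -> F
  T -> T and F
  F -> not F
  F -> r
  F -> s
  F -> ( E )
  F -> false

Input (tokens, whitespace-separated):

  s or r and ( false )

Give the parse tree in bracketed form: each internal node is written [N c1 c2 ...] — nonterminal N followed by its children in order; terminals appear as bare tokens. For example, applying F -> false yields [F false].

E
E or T
T or T
F or T
s or T
s or T and F
s or F and F
s or r and F
s or r and ( E )
s or r and ( T )
s or r and ( F )
s or r and ( false )

[E [E [T [F s]]] or [T [T [F r]] and [F ( [E [T [F false]]] )]]]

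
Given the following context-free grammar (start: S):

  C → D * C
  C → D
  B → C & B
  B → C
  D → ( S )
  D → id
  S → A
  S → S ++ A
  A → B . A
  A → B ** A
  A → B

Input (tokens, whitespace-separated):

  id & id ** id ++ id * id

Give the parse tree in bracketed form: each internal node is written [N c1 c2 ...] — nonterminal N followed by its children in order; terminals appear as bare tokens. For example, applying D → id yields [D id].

S
S ++ A
A ++ A
B ** A ++ A
C & B ** A ++ A
D & B ** A ++ A
id & B ** A ++ A
id & C ** A ++ A
id & D ** A ++ A
id & id ** A ++ A
id & id ** B ++ A
id & id ** C ++ A
id & id ** D ++ A
id & id ** id ++ A
id & id ** id ++ B
id & id ** id ++ C
id & id ** id ++ D * C
id & id ** id ++ id * C
id & id ** id ++ id * D
id & id ** id ++ id * id

[S [S [A [B [C [D id]] & [B [C [D id]]]] ** [A [B [C [D id]]]]]] ++ [A [B [C [D id] * [C [D id]]]]]]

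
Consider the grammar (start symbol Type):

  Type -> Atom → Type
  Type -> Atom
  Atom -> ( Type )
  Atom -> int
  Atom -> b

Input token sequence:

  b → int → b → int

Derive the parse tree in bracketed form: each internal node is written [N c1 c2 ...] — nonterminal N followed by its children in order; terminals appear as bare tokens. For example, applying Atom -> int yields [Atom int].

[Type [Atom b] → [Type [Atom int] → [Type [Atom b] → [Type [Atom int]]]]]

Type
Atom → Type
b → Type
b → Atom → Type
b → int → Type
b → int → Atom → Type
b → int → b → Type
b → int → b → Atom
b → int → b → int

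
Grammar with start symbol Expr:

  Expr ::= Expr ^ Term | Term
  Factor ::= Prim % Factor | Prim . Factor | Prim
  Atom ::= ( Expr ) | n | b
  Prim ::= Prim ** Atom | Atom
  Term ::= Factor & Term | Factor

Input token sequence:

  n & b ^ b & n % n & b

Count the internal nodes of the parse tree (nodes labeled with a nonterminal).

25

[Expr [Expr [Term [Factor [Prim [Atom n]]] & [Term [Factor [Prim [Atom b]]]]]] ^ [Term [Factor [Prim [Atom b]]] & [Term [Factor [Prim [Atom n]] % [Factor [Prim [Atom n]]]] & [Term [Factor [Prim [Atom b]]]]]]]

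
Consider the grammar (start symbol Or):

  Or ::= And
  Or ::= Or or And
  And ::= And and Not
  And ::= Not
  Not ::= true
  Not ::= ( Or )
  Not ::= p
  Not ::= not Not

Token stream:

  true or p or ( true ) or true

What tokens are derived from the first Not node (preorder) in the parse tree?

[Or [Or [Or [Or [And [Not true]]] or [And [Not p]]] or [And [Not ( [Or [And [Not true]]] )]]] or [And [Not true]]]

true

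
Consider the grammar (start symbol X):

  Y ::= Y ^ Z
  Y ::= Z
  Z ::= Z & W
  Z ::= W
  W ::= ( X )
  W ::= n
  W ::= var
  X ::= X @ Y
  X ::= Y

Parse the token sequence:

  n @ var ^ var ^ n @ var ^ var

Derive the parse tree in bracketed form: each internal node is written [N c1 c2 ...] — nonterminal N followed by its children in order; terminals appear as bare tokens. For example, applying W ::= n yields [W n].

[X [X [X [Y [Z [W n]]]] @ [Y [Y [Y [Z [W var]]] ^ [Z [W var]]] ^ [Z [W n]]]] @ [Y [Y [Z [W var]]] ^ [Z [W var]]]]

X
X @ Y
X @ Y @ Y
Y @ Y @ Y
Z @ Y @ Y
W @ Y @ Y
n @ Y @ Y
n @ Y ^ Z @ Y
n @ Y ^ Z ^ Z @ Y
n @ Z ^ Z ^ Z @ Y
n @ W ^ Z ^ Z @ Y
n @ var ^ Z ^ Z @ Y
n @ var ^ W ^ Z @ Y
n @ var ^ var ^ Z @ Y
n @ var ^ var ^ W @ Y
n @ var ^ var ^ n @ Y
n @ var ^ var ^ n @ Y ^ Z
n @ var ^ var ^ n @ Z ^ Z
n @ var ^ var ^ n @ W ^ Z
n @ var ^ var ^ n @ var ^ Z
n @ var ^ var ^ n @ var ^ W
n @ var ^ var ^ n @ var ^ var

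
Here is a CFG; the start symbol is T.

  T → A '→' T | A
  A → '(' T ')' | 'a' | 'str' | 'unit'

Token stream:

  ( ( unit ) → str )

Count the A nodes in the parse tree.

4

[T [A ( [T [A ( [T [A unit]] )] → [T [A str]]] )]]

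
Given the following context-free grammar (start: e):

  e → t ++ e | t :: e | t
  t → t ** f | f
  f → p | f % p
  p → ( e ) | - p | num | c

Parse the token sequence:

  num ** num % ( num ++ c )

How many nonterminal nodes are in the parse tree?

17

[e [t [t [f [p num]]] ** [f [f [p num]] % [p ( [e [t [f [p num]]] ++ [e [t [f [p c]]]]] )]]]]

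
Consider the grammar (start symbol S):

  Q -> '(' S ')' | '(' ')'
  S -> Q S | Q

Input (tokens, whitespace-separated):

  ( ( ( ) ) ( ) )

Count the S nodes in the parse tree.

4

[S [Q ( [S [Q ( [S [Q ( )]] )] [S [Q ( )]]] )]]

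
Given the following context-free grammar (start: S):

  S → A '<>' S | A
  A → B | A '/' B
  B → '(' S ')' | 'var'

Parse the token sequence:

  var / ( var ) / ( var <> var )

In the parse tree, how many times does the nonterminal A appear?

[S [A [A [A [B var]] / [B ( [S [A [B var]]] )]] / [B ( [S [A [B var]] <> [S [A [B var]]]] )]]]

6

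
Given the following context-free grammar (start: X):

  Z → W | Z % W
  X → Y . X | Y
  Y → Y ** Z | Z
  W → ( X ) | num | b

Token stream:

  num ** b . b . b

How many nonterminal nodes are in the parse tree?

15

[X [Y [Y [Z [W num]]] ** [Z [W b]]] . [X [Y [Z [W b]]] . [X [Y [Z [W b]]]]]]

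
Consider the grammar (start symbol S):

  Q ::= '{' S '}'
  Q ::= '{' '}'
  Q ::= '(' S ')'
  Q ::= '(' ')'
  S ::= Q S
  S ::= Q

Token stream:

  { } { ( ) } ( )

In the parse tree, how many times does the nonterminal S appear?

4

[S [Q { }] [S [Q { [S [Q ( )]] }] [S [Q ( )]]]]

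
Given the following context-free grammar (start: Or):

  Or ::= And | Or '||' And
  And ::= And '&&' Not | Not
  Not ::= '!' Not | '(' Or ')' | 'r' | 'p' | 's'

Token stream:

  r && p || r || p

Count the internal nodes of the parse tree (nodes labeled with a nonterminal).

11

[Or [Or [Or [And [And [Not r]] && [Not p]]] || [And [Not r]]] || [And [Not p]]]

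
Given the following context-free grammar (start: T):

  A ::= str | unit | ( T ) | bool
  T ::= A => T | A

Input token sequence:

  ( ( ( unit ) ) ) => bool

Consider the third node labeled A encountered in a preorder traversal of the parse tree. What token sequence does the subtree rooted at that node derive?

[T [A ( [T [A ( [T [A ( [T [A unit]] )]] )]] )] => [T [A bool]]]

( unit )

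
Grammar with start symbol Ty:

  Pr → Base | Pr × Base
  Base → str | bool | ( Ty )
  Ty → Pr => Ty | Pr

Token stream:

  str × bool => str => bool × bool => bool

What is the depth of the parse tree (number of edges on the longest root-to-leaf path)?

[Ty [Pr [Pr [Base str]] × [Base bool]] => [Ty [Pr [Base str]] => [Ty [Pr [Pr [Base bool]] × [Base bool]] => [Ty [Pr [Base bool]]]]]]

6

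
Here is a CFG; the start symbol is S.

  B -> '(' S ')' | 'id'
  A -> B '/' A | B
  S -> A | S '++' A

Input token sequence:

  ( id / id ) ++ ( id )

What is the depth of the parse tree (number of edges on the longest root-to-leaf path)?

8

[S [S [A [B ( [S [A [B id] / [A [B id]]]] )]]] ++ [A [B ( [S [A [B id]]] )]]]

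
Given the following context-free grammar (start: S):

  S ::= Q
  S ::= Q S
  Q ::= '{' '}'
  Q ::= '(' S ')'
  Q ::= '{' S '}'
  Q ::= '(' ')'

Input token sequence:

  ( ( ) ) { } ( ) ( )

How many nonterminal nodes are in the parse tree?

[S [Q ( [S [Q ( )]] )] [S [Q { }] [S [Q ( )] [S [Q ( )]]]]]

10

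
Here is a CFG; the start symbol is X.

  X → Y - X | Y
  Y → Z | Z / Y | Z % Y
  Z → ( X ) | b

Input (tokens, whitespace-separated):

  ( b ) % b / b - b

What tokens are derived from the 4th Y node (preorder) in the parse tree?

[X [Y [Z ( [X [Y [Z b]]] )] % [Y [Z b] / [Y [Z b]]]] - [X [Y [Z b]]]]

b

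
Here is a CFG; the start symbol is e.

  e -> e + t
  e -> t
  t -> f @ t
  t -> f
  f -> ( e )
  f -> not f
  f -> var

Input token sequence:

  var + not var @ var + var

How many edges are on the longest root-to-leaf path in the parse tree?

[e [e [e [t [f var]]] + [t [f not [f var]] @ [t [f var]]]] + [t [f var]]]

5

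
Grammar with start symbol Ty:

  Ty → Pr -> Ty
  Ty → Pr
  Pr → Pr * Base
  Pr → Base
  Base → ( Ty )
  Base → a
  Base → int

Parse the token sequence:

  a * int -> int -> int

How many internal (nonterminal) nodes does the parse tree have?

11

[Ty [Pr [Pr [Base a]] * [Base int]] -> [Ty [Pr [Base int]] -> [Ty [Pr [Base int]]]]]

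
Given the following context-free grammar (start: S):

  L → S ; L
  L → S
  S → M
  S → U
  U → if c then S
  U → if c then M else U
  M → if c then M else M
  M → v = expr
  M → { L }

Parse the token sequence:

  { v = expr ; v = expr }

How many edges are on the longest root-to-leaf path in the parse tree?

[S [M { [L [S [M v = expr]] ; [L [S [M v = expr]]]] }]]

6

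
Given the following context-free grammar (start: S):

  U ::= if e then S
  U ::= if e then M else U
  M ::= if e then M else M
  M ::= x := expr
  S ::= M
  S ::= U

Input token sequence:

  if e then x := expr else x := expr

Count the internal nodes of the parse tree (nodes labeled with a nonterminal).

[S [M if e then [M x := expr] else [M x := expr]]]

4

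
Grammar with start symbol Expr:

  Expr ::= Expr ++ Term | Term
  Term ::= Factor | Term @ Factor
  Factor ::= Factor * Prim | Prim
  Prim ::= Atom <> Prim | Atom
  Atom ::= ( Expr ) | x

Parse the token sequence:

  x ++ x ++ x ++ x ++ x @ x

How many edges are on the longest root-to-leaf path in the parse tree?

[Expr [Expr [Expr [Expr [Expr [Term [Factor [Prim [Atom x]]]]] ++ [Term [Factor [Prim [Atom x]]]]] ++ [Term [Factor [Prim [Atom x]]]]] ++ [Term [Factor [Prim [Atom x]]]]] ++ [Term [Term [Factor [Prim [Atom x]]]] @ [Factor [Prim [Atom x]]]]]

9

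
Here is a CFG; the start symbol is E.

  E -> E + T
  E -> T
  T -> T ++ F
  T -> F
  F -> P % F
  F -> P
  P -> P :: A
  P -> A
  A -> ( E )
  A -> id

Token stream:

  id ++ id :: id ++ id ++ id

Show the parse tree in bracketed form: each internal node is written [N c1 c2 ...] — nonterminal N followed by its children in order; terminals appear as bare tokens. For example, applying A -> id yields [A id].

E
T
T ++ F
T ++ F ++ F
T ++ F ++ F ++ F
F ++ F ++ F ++ F
P ++ F ++ F ++ F
A ++ F ++ F ++ F
id ++ F ++ F ++ F
id ++ P ++ F ++ F
id ++ P :: A ++ F ++ F
id ++ A :: A ++ F ++ F
id ++ id :: A ++ F ++ F
id ++ id :: id ++ F ++ F
id ++ id :: id ++ P ++ F
id ++ id :: id ++ A ++ F
id ++ id :: id ++ id ++ F
id ++ id :: id ++ id ++ P
id ++ id :: id ++ id ++ A
id ++ id :: id ++ id ++ id

[E [T [T [T [T [F [P [A id]]]] ++ [F [P [P [A id]] :: [A id]]]] ++ [F [P [A id]]]] ++ [F [P [A id]]]]]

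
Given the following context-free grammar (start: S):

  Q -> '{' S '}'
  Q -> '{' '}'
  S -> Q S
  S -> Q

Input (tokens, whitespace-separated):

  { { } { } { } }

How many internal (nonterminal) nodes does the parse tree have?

[S [Q { [S [Q { }] [S [Q { }] [S [Q { }]]]] }]]

8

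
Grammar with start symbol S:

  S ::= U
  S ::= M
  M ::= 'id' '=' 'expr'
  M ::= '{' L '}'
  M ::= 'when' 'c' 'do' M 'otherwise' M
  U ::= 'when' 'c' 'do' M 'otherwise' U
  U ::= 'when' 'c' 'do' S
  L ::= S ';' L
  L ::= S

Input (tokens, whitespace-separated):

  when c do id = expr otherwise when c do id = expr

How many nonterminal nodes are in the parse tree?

6

[S [U when c do [M id = expr] otherwise [U when c do [S [M id = expr]]]]]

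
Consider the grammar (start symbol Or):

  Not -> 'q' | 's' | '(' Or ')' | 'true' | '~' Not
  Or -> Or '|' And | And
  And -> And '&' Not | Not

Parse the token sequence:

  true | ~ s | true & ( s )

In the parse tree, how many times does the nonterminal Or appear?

4

[Or [Or [Or [And [Not true]]] | [And [Not ~ [Not s]]]] | [And [And [Not true]] & [Not ( [Or [And [Not s]]] )]]]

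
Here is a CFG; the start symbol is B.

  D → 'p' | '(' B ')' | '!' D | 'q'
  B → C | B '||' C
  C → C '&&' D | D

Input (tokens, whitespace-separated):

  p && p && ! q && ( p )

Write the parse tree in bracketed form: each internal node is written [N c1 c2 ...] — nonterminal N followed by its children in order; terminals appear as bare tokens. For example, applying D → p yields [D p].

[B [C [C [C [C [D p]] && [D p]] && [D ! [D q]]] && [D ( [B [C [D p]]] )]]]

B
C
C && D
C && D && D
C && D && D && D
D && D && D && D
p && D && D && D
p && p && D && D
p && p && ! D && D
p && p && ! q && D
p && p && ! q && ( B )
p && p && ! q && ( C )
p && p && ! q && ( D )
p && p && ! q && ( p )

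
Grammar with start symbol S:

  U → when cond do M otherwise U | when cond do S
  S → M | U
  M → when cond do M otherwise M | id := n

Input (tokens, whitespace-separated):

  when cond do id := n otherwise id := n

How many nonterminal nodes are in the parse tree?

[S [M when cond do [M id := n] otherwise [M id := n]]]

4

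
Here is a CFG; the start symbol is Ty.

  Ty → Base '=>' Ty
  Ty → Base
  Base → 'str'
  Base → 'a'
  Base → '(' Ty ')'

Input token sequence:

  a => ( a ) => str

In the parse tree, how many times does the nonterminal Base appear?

4

[Ty [Base a] => [Ty [Base ( [Ty [Base a]] )] => [Ty [Base str]]]]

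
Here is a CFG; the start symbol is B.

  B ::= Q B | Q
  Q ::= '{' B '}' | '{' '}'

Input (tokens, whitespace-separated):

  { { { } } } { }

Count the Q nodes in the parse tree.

4

[B [Q { [B [Q { [B [Q { }]] }]] }] [B [Q { }]]]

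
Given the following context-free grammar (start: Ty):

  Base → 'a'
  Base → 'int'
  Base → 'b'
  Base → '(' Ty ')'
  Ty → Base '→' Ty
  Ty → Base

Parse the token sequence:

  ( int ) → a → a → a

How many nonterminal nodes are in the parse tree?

10

[Ty [Base ( [Ty [Base int]] )] → [Ty [Base a] → [Ty [Base a] → [Ty [Base a]]]]]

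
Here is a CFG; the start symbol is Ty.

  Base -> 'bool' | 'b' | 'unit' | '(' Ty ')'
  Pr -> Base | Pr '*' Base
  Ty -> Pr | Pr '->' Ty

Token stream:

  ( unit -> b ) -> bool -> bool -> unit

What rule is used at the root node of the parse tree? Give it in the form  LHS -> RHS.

Ty -> Pr '->' Ty

[Ty [Pr [Base ( [Ty [Pr [Base unit]] -> [Ty [Pr [Base b]]]] )]] -> [Ty [Pr [Base bool]] -> [Ty [Pr [Base bool]] -> [Ty [Pr [Base unit]]]]]]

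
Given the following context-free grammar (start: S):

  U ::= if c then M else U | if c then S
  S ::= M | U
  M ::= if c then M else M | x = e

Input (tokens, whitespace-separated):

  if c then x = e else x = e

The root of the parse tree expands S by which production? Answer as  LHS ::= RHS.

S ::= M

[S [M if c then [M x = e] else [M x = e]]]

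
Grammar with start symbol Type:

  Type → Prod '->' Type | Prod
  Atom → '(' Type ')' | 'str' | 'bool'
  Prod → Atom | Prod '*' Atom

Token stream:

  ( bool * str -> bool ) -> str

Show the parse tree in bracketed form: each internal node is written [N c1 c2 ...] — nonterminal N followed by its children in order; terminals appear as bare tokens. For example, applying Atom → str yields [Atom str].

[Type [Prod [Atom ( [Type [Prod [Prod [Atom bool]] * [Atom str]] -> [Type [Prod [Atom bool]]]] )]] -> [Type [Prod [Atom str]]]]

Type
Prod -> Type
Atom -> Type
( Type ) -> Type
( Prod -> Type ) -> Type
( Prod * Atom -> Type ) -> Type
( Atom * Atom -> Type ) -> Type
( bool * Atom -> Type ) -> Type
( bool * str -> Type ) -> Type
( bool * str -> Prod ) -> Type
( bool * str -> Atom ) -> Type
( bool * str -> bool ) -> Type
( bool * str -> bool ) -> Prod
( bool * str -> bool ) -> Atom
( bool * str -> bool ) -> str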